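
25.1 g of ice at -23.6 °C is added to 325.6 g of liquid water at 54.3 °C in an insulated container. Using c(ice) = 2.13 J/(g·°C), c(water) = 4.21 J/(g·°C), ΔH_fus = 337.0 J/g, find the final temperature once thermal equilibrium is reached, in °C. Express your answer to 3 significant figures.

T_f = 43.8 °C

Heat to bring ice to 0 °C and melt it: q₁ = 25.1×2.13×23.6 + 25.1×337.0 = 9720.4 J
Heat the water can supply cooling to 0 °C: 325.6×4.21×54.3 = 74433.1 J > q₁, so all ice melts.
Energy balance: 325.6×4.21×(54.3 − T) = 9720.4 + 25.1×4.21×(T − 0)
1370.776(54.3 − T) = 9720.4 + 105.671 T
74433.1 − 9720.4 = 1476.447 T
T = 64712.7 / 1476.447 = 43.83 °C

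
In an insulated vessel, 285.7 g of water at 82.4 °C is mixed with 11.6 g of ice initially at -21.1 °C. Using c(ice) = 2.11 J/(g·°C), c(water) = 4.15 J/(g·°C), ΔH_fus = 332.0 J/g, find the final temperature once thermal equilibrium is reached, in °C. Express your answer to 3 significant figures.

Heat to bring ice to 0 °C and melt it: q₁ = 11.6×2.11×21.1 + 11.6×332.0 = 4367.6 J
Heat the water can supply cooling to 0 °C: 285.7×4.15×82.4 = 97698.0 J > q₁, so all ice melts.
Energy balance: 285.7×4.15×(82.4 − T) = 4367.6 + 11.6×4.15×(T − 0)
1185.655(82.4 − T) = 4367.6 + 48.14 T
97698.0 − 4367.6 = 1233.795 T
T = 93330.4 / 1233.795 = 75.64 °C

T_f = 75.6 °C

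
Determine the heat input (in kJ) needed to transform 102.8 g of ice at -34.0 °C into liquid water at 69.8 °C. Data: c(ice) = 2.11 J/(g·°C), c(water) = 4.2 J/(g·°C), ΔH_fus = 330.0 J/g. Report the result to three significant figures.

q = 71.4 kJ

q1 (heat ice -34.0→0.0 °C): 102.8 × 2.11 × 34.0 = 7375 J
q2 (melt at 0 °C): 102.8 × 330.0 = 33924 J
q3 (heat water 0.0→69.8 °C): 102.8 × 4.2 × 69.8 = 30137 J
Total: 7375 + 33924 + 30137 = 71436 J = 71.4 kJ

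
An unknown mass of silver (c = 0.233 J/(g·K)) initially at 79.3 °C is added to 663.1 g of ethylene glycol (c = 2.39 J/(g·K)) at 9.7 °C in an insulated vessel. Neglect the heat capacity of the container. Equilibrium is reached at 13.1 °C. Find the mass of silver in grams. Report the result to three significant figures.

m = 349 g

q_gained = (663.1 × 2.39) × (13.1 − 9.7) = 5388 J
q_lost = m × 0.233 × (79.3 − 13.1) = 15.4246 m
m = 5388 / 15.4246 = 349 g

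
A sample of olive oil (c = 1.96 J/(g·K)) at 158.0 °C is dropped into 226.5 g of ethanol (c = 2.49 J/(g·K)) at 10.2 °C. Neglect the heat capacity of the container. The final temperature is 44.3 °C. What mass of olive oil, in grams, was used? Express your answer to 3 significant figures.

m = 86.3 g

q_gained = (226.5 × 2.49) × (44.3 − 10.2) = 19230 J
q_lost = m × 1.96 × (158.0 − 44.3) = 222.852 m
m = 19230 / 222.852 = 86.3 g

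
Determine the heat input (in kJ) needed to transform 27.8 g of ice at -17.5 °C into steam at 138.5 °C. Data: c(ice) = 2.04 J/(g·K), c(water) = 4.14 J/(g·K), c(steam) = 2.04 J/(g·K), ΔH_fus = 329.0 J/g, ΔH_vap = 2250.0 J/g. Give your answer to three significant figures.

q1 (heat ice -17.5→0.0 °C): 27.8 × 2.04 × 17.5 = 992 J
q2 (melt at 0 °C): 27.8 × 329.0 = 9146 J
q3 (heat water 0.0→100.0 °C): 27.8 × 4.14 × 100.0 = 11509 J
q4 (vaporize at 100 °C): 27.8 × 2250.0 = 62550 J
q5 (heat steam 100.0→138.5 °C): 27.8 × 2.04 × 38.5 = 2183 J
Total: 992 + 9146 + 11509 + 62550 + 2183 = 86380 J = 86.4 kJ

q = 86.4 kJ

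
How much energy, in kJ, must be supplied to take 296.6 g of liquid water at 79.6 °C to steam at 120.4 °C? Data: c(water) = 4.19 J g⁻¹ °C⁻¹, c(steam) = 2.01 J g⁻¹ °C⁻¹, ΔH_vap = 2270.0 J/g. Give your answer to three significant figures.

q = 711 kJ

q1 (heat water 79.6→100.0 °C): 296.6 × 4.19 × 20.4 = 25352 J
q2 (vaporize at 100 °C): 296.6 × 2270.0 = 673282 J
q3 (heat steam 100.0→120.4 °C): 296.6 × 2.01 × 20.4 = 12162 J
Total: 25352 + 673282 + 12162 = 710796 J = 711 kJ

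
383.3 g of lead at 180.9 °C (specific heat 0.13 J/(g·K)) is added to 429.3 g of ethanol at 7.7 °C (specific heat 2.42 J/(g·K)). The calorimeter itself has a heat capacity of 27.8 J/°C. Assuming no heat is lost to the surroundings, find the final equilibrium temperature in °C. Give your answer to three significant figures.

Heat lost by lead = heat gained by ethanol + calorimeter.
(383.3)(0.13)(180.9 − T) = [(429.3)(2.42) + 27.8](T − 7.7)
49.829 (180.9 − T) = 1066.706 (T − 7.7)
9014.1 − 49.829 T = 1066.706 T − 8213.6
17227.7 = 1116.535 T
T = 15.43 °C

T_f = 15.4 °C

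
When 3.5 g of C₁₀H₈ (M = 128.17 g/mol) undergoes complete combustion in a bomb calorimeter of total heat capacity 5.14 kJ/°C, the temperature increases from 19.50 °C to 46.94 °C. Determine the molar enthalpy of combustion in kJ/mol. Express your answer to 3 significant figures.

ΔH = -5160 kJ/mol

ΔT = 46.94 − 19.50 = 27.44 °C
q_cal = C_cal × ΔT = 5.14 × 27.44 = 141.0416 kJ
n = 3.5 / 128.17 = 0.02731 mol
q_rxn = −q_cal = -141.0416 kJ
ΔH = -141.0416 / 0.02731 = -5164 kJ/mol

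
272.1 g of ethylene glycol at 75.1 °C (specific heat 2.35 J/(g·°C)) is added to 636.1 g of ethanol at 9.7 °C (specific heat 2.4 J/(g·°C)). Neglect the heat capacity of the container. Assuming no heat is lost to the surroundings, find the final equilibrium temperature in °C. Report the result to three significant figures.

T_f = 29.0 °C

Heat lost by ethylene glycol = heat gained by ethanol.
(272.1)(2.35)(75.1 − T) = (636.1)(2.4)(T − 9.7)
639.435 (75.1 − T) = 1526.64 (T − 9.7)
48022 − 639.435 T = 1526.64 T − 14808
62830 = 2166.075 T
T = 29.01 °C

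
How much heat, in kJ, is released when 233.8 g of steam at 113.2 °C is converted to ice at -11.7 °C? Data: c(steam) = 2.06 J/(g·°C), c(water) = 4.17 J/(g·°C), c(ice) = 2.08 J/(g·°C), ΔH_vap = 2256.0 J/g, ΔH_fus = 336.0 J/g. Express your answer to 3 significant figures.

q1 (cool steam 113.2→100 °C): 233.8 × 2.06 × 13.2 = 6357 J
q2 (condense at 100 °C): 233.8 × 2256.0 = 527453 J
q3 (cool water 100→0 °C): 233.8 × 4.17 × 100.0 = 97495 J
q4 (freeze at 0 °C): 233.8 × 336.0 = 78557 J
q5 (cool ice 0→-11.7 °C): 233.8 × 2.08 × 11.7 = 5690 J
Total: 6357 + 527453 + 97495 + 78557 + 5690 = 715552 J = 716 kJ

q = 716 kJ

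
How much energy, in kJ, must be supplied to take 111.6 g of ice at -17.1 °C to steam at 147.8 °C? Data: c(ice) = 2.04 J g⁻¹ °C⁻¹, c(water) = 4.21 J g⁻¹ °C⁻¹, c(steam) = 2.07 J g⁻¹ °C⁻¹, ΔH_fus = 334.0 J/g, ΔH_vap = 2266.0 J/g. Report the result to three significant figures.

q = 352 kJ

q1 (heat ice -17.1→0.0 °C): 111.6 × 2.04 × 17.1 = 3893 J
q2 (melt at 0 °C): 111.6 × 334.0 = 37274 J
q3 (heat water 0.0→100.0 °C): 111.6 × 4.21 × 100.0 = 46984 J
q4 (vaporize at 100 °C): 111.6 × 2266.0 = 252886 J
q5 (heat steam 100.0→147.8 °C): 111.6 × 2.07 × 47.8 = 11042 J
Total: 3893 + 37274 + 46984 + 252886 + 11042 = 352079 J = 352 kJ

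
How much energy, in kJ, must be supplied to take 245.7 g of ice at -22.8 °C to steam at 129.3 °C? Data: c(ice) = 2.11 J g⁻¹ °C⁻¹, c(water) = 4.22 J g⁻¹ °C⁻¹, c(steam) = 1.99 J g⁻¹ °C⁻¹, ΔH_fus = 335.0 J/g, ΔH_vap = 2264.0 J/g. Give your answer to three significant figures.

q1 (heat ice -22.8→0.0 °C): 245.7 × 2.11 × 22.8 = 11820 J
q2 (melt at 0 °C): 245.7 × 335.0 = 82310 J
q3 (heat water 0.0→100.0 °C): 245.7 × 4.22 × 100.0 = 103685 J
q4 (vaporize at 100 °C): 245.7 × 2264.0 = 556265 J
q5 (heat steam 100.0→129.3 °C): 245.7 × 1.99 × 29.3 = 14326 J
Total: 11820 + 82310 + 103685 + 556265 + 14326 = 768406 J = 768 kJ

q = 768 kJ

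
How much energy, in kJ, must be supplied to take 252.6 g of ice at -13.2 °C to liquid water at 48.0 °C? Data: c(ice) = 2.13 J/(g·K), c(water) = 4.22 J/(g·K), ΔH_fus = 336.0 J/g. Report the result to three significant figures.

q1 (heat ice -13.2→0.0 °C): 252.6 × 2.13 × 13.2 = 7102 J
q2 (melt at 0 °C): 252.6 × 336.0 = 84874 J
q3 (heat water 0.0→48.0 °C): 252.6 × 4.22 × 48.0 = 51167 J
Total: 7102 + 84874 + 51167 = 143143 J = 143 kJ

q = 143 kJ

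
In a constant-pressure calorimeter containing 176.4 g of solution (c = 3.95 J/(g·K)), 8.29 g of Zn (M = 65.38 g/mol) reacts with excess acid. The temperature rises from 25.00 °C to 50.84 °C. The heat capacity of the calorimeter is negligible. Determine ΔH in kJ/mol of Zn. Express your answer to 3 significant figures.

ΔH = -142 kJ/mol

|ΔT| = |50.84 − 25.00| = 25.84 °C
|q_surr| = (176.4 × 3.95) × 25.84 = 696.78 × 25.84 = 18000 J
n(Zn) = 8.29 / 65.38 = 0.1268 mol
Temperature rose, so q_rxn = −|q_surr| = -18.00 kJ
ΔH = q_rxn / n = -142.0 kJ/mol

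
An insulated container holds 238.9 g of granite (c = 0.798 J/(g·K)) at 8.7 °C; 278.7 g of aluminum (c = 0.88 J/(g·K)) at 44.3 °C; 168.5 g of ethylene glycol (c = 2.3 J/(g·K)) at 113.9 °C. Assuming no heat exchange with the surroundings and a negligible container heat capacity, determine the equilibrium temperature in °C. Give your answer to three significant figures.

T_f = 68.8 °C

Σ mᵢcᵢ(T − Tᵢ) = 0  ⇒  T = Σ mᵢcᵢTᵢ / Σ mᵢcᵢ
Σ mᵢcᵢ = 238.9×0.798 + 278.7×0.88 + 168.5×2.3 = 823.4482
Σ mᵢcᵢTᵢ = 190.6422×8.7 + 245.256×44.3 + 387.55×113.9 = 56665
T = 56665 / 823.4482 = 68.81 °C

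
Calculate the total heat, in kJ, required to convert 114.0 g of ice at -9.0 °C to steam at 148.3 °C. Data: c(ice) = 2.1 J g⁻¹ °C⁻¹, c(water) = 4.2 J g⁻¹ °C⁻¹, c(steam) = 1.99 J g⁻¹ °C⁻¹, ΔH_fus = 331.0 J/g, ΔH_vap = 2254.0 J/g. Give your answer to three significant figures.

q = 356 kJ

q1 (heat ice -9.0→0.0 °C): 114.0 × 2.1 × 9.0 = 2155 J
q2 (melt at 0 °C): 114.0 × 331.0 = 37734 J
q3 (heat water 0.0→100.0 °C): 114.0 × 4.2 × 100.0 = 47880 J
q4 (vaporize at 100 °C): 114.0 × 2254.0 = 256956 J
q5 (heat steam 100.0→148.3 °C): 114.0 × 1.99 × 48.3 = 10957 J
Total: 2155 + 37734 + 47880 + 256956 + 10957 = 355682 J = 356 kJ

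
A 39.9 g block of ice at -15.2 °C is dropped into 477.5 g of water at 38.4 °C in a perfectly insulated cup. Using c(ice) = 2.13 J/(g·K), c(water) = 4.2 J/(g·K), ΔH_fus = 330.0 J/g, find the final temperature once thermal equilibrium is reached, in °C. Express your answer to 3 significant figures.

T_f = 28.8 °C

Heat to bring ice to 0 °C and melt it: q₁ = 39.9×2.13×15.2 + 39.9×330.0 = 14459 J
Heat the water can supply cooling to 0 °C: 477.5×4.2×38.4 = 77011.2 J > q₁, so all ice melts.
Energy balance: 477.5×4.2×(38.4 − T) = 14459 + 39.9×4.2×(T − 0)
2005.5(38.4 − T) = 14459 + 167.58 T
77011.2 − 14459 = 2173.08 T
T = 62552.2 / 2173.08 = 28.79 °C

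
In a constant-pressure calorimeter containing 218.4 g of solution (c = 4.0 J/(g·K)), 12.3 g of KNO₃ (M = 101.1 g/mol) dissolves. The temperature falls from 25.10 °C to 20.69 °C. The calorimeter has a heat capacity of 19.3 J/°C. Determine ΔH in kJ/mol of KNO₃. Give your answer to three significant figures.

ΔH = 32.4 kJ/mol

|ΔT| = |20.69 − 25.10| = 4.41 °C
|q_surr| = (218.4 × 4.0 + 19.3) × 4.41 = 892.9 × 4.41 = 3938 J
n(KNO₃) = 12.3 / 101.1 = 0.1217 mol
Temperature fell, so q_rxn = +|q_surr| = 3.938 kJ
ΔH = q_rxn / n = 32.36 kJ/mol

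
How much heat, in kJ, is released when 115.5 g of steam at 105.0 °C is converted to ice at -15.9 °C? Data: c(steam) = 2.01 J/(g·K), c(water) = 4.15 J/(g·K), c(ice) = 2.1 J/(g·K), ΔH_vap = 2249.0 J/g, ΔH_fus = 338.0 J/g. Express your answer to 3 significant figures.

q1 (cool steam 105.0→100 °C): 115.5 × 2.01 × 5.0 = 1161 J
q2 (condense at 100 °C): 115.5 × 2249.0 = 259760 J
q3 (cool water 100→0 °C): 115.5 × 4.15 × 100.0 = 47933 J
q4 (freeze at 0 °C): 115.5 × 338.0 = 39039 J
q5 (cool ice 0→-15.9 °C): 115.5 × 2.1 × 15.9 = 3857 J
Total: 1161 + 259760 + 47933 + 39039 + 3857 = 351750 J = 352 kJ

q = 352 kJ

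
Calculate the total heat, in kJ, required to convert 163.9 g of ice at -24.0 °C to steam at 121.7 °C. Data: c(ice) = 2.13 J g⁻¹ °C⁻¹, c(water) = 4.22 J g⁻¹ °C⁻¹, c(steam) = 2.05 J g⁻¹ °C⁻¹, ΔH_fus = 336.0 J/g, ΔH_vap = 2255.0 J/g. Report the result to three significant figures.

q = 510 kJ

q1 (heat ice -24.0→0.0 °C): 163.9 × 2.13 × 24.0 = 8379 J
q2 (melt at 0 °C): 163.9 × 336.0 = 55070 J
q3 (heat water 0.0→100.0 °C): 163.9 × 4.22 × 100.0 = 69166 J
q4 (vaporize at 100 °C): 163.9 × 2255.0 = 369595 J
q5 (heat steam 100.0→121.7 °C): 163.9 × 2.05 × 21.7 = 7291 J
Total: 8379 + 55070 + 69166 + 369595 + 7291 = 509501 J = 510 kJ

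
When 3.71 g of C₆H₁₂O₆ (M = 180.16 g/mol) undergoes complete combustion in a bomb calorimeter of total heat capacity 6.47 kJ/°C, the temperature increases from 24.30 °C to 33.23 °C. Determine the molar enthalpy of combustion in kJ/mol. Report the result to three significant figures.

ΔH = -2810 kJ/mol

ΔT = 33.23 − 24.30 = 8.93 °C
q_cal = C_cal × ΔT = 6.47 × 8.93 = 57.7771 kJ
n = 3.71 / 180.16 = 0.02059 mol
q_rxn = −q_cal = -57.7771 kJ
ΔH = -57.7771 / 0.02059 = -2806 kJ/mol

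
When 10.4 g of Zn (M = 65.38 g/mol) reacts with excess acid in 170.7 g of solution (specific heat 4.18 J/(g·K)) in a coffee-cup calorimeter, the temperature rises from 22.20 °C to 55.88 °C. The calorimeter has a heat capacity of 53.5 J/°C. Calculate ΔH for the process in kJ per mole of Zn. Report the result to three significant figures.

|ΔT| = |55.88 − 22.20| = 33.68 °C
|q_surr| = (170.7 × 4.18 + 53.5) × 33.68 = 767.026 × 33.68 = 25830 J
n(Zn) = 10.4 / 65.38 = 0.1591 mol
Temperature rose, so q_rxn = −|q_surr| = -25.83 kJ
ΔH = q_rxn / n = -162.4 kJ/mol

ΔH = -162 kJ/mol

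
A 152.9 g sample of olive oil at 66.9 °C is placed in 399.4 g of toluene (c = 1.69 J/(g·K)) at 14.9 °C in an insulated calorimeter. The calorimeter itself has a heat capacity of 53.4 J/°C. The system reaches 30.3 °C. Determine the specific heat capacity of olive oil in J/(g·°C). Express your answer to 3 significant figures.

q_gained = (399.4 × 1.69 + 53.4) × (30.3 − 14.9) = 11220 J
q_lost = 152.9 × c × (66.9 − 30.3) = 5596.14 c
Set equal: c = 11220 / 5596.14 = 2.00 J/(g·°C)

c = 2.00 J/(g·°C)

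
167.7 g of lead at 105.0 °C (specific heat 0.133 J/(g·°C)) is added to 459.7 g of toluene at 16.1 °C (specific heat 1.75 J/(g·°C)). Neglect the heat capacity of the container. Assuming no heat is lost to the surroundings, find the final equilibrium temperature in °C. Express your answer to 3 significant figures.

Heat lost by lead = heat gained by toluene.
(167.7)(0.133)(105.0 − T) = (459.7)(1.75)(T − 16.1)
22.3041 (105.0 − T) = 804.475 (T − 16.1)
2341.9 − 22.3041 T = 804.475 T − 12952
15293.9 = 826.7791 T
T = 18.50 °C

T_f = 18.5 °C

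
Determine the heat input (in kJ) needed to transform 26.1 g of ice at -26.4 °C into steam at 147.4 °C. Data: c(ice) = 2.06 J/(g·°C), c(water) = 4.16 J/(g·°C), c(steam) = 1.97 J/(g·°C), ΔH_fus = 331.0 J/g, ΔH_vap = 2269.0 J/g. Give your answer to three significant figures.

q = 82.6 kJ

q1 (heat ice -26.4→0.0 °C): 26.1 × 2.06 × 26.4 = 1419 J
q2 (melt at 0 °C): 26.1 × 331.0 = 8639 J
q3 (heat water 0.0→100.0 °C): 26.1 × 4.16 × 100.0 = 10858 J
q4 (vaporize at 100 °C): 26.1 × 2269.0 = 59221 J
q5 (heat steam 100.0→147.4 °C): 26.1 × 1.97 × 47.4 = 2437 J
Total: 1419 + 8639 + 10858 + 59221 + 2437 = 82574 J = 82.6 kJ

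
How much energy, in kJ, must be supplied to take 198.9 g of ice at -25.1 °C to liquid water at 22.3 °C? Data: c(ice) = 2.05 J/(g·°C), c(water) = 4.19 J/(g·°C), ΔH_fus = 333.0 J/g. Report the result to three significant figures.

q1 (heat ice -25.1→0.0 °C): 198.9 × 2.05 × 25.1 = 10234 J
q2 (melt at 0 °C): 198.9 × 333.0 = 66234 J
q3 (heat water 0.0→22.3 °C): 198.9 × 4.19 × 22.3 = 18585 J
Total: 10234 + 66234 + 18585 = 95053 J = 95.1 kJ

q = 95.1 kJ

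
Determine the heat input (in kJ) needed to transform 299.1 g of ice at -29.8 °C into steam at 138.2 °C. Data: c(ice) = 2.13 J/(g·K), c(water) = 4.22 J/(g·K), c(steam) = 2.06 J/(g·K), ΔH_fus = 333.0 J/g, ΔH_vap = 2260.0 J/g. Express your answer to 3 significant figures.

q1 (heat ice -29.8→0.0 °C): 299.1 × 2.13 × 29.8 = 18985 J
q2 (melt at 0 °C): 299.1 × 333.0 = 99600 J
q3 (heat water 0.0→100.0 °C): 299.1 × 4.22 × 100.0 = 126220 J
q4 (vaporize at 100 °C): 299.1 × 2260.0 = 675966 J
q5 (heat steam 100.0→138.2 °C): 299.1 × 2.06 × 38.2 = 23537 J
Total: 18985 + 99600 + 126220 + 675966 + 23537 = 944308 J = 944 kJ

q = 944 kJ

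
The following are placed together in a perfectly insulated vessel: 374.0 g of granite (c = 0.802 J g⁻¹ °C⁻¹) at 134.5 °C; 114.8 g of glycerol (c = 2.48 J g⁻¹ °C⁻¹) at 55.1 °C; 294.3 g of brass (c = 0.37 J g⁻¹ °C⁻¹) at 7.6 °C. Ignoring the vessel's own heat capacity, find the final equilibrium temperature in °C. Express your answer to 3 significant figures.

T_f = 82.0 °C

Σ mᵢcᵢ(T − Tᵢ) = 0  ⇒  T = Σ mᵢcᵢTᵢ / Σ mᵢcᵢ
Σ mᵢcᵢ = 374.0×0.802 + 114.8×2.48 + 294.3×0.37 = 693.543
Σ mᵢcᵢTᵢ = 299.948×134.5 + 284.704×55.1 + 108.891×7.6 = 56858
T = 56858 / 693.543 = 81.98 °C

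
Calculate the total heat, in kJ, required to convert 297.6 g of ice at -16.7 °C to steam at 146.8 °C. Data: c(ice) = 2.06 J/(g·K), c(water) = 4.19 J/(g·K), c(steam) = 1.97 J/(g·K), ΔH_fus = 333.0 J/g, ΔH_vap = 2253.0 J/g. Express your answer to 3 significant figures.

q1 (heat ice -16.7→0.0 °C): 297.6 × 2.06 × 16.7 = 10238 J
q2 (melt at 0 °C): 297.6 × 333.0 = 99101 J
q3 (heat water 0.0→100.0 °C): 297.6 × 4.19 × 100.0 = 124694 J
q4 (vaporize at 100 °C): 297.6 × 2253.0 = 670493 J
q5 (heat steam 100.0→146.8 °C): 297.6 × 1.97 × 46.8 = 27438 J
Total: 10238 + 99101 + 124694 + 670493 + 27438 = 931964 J = 932 kJ

q = 932 kJ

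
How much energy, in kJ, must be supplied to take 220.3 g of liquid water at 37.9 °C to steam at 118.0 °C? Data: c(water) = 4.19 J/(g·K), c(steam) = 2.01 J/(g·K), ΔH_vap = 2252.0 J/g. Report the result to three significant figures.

q = 561 kJ

q1 (heat water 37.9→100.0 °C): 220.3 × 4.19 × 62.1 = 57322 J
q2 (vaporize at 100 °C): 220.3 × 2252.0 = 496116 J
q3 (heat steam 100.0→118.0 °C): 220.3 × 2.01 × 18.0 = 7970 J
Total: 57322 + 496116 + 7970 = 561408 J = 561 kJ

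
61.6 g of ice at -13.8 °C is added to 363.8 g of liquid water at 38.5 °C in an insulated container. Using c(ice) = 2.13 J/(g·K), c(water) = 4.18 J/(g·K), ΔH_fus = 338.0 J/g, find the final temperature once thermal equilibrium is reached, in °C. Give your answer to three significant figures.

Heat to bring ice to 0 °C and melt it: q₁ = 61.6×2.13×13.8 + 61.6×338.0 = 22631 J
Heat the water can supply cooling to 0 °C: 363.8×4.18×38.5 = 58546.3 J > q₁, so all ice melts.
Energy balance: 363.8×4.18×(38.5 − T) = 22631 + 61.6×4.18×(T − 0)
1520.684(38.5 − T) = 22631 + 257.488 T
58546.3 − 22631 = 1778.172 T
T = 35915.3 / 1778.172 = 20.20 °C

T_f = 20.2 °C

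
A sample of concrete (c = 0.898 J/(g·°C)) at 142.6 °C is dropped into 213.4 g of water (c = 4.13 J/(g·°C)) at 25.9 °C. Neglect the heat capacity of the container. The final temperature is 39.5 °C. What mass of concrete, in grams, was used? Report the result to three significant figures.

q_gained = (213.4 × 4.13) × (39.5 − 25.9) = 11986 J
q_lost = m × 0.898 × (142.6 − 39.5) = 92.5838 m
m = 11986 / 92.5838 = 129 g

m = 129 g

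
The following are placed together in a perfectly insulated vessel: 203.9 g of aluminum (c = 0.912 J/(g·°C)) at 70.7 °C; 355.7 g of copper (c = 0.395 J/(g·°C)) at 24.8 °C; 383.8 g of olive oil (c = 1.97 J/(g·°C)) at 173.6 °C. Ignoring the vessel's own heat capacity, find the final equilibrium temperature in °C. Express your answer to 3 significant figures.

T_f = 137 °C

Σ mᵢcᵢ(T − Tᵢ) = 0  ⇒  T = Σ mᵢcᵢTᵢ / Σ mᵢcᵢ
Σ mᵢcᵢ = 203.9×0.912 + 355.7×0.395 + 383.8×1.97 = 1082.5443
Σ mᵢcᵢTᵢ = 185.9568×70.7 + 140.5015×24.8 + 756.086×173.6 = 147890
T = 147890 / 1082.5443 = 136.6 °C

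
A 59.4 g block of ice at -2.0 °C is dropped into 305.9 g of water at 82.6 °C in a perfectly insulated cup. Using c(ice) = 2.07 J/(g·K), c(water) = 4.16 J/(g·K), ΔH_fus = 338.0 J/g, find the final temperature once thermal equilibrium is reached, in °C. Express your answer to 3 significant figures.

Heat to bring ice to 0 °C and melt it: q₁ = 59.4×2.07×2.0 + 59.4×338.0 = 20323 J
Heat the water can supply cooling to 0 °C: 305.9×4.16×82.6 = 105112 J > q₁, so all ice melts.
Energy balance: 305.9×4.16×(82.6 − T) = 20323 + 59.4×4.16×(T − 0)
1272.544(82.6 − T) = 20323 + 247.104 T
105112 − 20323 = 1519.648 T
T = 84789 / 1519.648 = 55.80 °C

T_f = 55.8 °C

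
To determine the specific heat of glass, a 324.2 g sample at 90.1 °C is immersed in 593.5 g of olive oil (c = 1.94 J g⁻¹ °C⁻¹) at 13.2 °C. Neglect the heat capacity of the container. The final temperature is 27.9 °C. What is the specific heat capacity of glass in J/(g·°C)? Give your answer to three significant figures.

c = 0.839 J/(g·°C)

q_gained = (593.5 × 1.94) × (27.9 − 13.2) = 16925 J
q_lost = 324.2 × c × (90.1 − 27.9) = 20165.24 c
Set equal: c = 16925 / 20165.24 = 0.839 J/(g·°C)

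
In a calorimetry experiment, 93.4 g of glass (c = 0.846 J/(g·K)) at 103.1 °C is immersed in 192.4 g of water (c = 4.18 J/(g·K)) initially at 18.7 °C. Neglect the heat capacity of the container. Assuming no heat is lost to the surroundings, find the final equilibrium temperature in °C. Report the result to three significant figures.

T_f = 26.3 °C

Heat lost by glass = heat gained by water.
(93.4)(0.846)(103.1 − T) = (192.4)(4.18)(T − 18.7)
79.0164 (103.1 − T) = 804.232 (T − 18.7)
8146.6 − 79.0164 T = 804.232 T − 15039
23185.6 = 883.2484 T
T = 26.25 °C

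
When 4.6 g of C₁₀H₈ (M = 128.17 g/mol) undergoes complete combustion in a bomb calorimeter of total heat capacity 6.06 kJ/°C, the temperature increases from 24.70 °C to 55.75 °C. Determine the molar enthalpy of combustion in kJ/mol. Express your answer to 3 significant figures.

ΔH = -5240 kJ/mol

ΔT = 55.75 − 24.70 = 31.05 °C
q_cal = C_cal × ΔT = 6.06 × 31.05 = 188.163 kJ
n = 4.6 / 128.17 = 0.03589 mol
q_rxn = −q_cal = -188.163 kJ
ΔH = -188.163 / 0.03589 = -5243 kJ/mol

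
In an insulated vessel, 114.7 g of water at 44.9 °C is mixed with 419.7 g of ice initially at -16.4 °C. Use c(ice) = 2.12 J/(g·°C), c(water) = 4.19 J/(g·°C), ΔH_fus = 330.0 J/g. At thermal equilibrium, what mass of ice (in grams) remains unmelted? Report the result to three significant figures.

m_ice remaining = 399 g

Heat to warm all ice to 0 °C: 419.7×2.12×16.4 = 14592 J
Heat released by water cooling to 0 °C: 114.7×4.19×44.9 = 21579 J
21579 J < 14592 + 419.7×330.0 = 153093 J, so not all ice melts; final T = 0 °C.
Heat left for melting: 21579 − 14592 = 6987 J
Mass melted = 6987 / 330.0 = 21.17 g
Ice remaining = 419.7 − 21.17 = 398.53 g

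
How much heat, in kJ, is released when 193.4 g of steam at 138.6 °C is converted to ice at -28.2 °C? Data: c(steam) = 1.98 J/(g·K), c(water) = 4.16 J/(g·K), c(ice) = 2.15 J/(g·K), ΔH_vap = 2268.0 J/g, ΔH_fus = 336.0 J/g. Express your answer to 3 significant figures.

q = 611 kJ

q1 (cool steam 138.6→100 °C): 193.4 × 1.98 × 38.6 = 14781 J
q2 (condense at 100 °C): 193.4 × 2268.0 = 438631 J
q3 (cool water 100→0 °C): 193.4 × 4.16 × 100.0 = 80454 J
q4 (freeze at 0 °C): 193.4 × 336.0 = 64982 J
q5 (cool ice 0→-28.2 °C): 193.4 × 2.15 × 28.2 = 11726 J
Total: 14781 + 438631 + 80454 + 64982 + 11726 = 610574 J = 611 kJ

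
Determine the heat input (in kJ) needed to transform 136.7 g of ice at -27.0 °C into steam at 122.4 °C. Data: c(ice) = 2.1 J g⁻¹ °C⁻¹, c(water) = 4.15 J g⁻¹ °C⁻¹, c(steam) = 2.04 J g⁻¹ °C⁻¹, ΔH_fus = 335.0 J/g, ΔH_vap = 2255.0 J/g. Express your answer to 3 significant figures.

q = 425 kJ

q1 (heat ice -27.0→0.0 °C): 136.7 × 2.1 × 27.0 = 7751 J
q2 (melt at 0 °C): 136.7 × 335.0 = 45795 J
q3 (heat water 0.0→100.0 °C): 136.7 × 4.15 × 100.0 = 56731 J
q4 (vaporize at 100 °C): 136.7 × 2255.0 = 308259 J
q5 (heat steam 100.0→122.4 °C): 136.7 × 2.04 × 22.4 = 6247 J
Total: 7751 + 45795 + 56731 + 308259 + 6247 = 424783 J = 425 kJ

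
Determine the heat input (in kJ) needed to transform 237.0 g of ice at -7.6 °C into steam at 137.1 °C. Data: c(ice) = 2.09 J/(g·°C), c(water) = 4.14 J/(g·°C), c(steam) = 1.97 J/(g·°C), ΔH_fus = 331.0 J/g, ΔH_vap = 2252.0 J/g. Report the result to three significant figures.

q = 731 kJ

q1 (heat ice -7.6→0.0 °C): 237.0 × 2.09 × 7.6 = 3765 J
q2 (melt at 0 °C): 237.0 × 331.0 = 78447 J
q3 (heat water 0.0→100.0 °C): 237.0 × 4.14 × 100.0 = 98118 J
q4 (vaporize at 100 °C): 237.0 × 2252.0 = 533724 J
q5 (heat steam 100.0→137.1 °C): 237.0 × 1.97 × 37.1 = 17322 J
Total: 3765 + 78447 + 98118 + 533724 + 17322 = 731376 J = 731 kJ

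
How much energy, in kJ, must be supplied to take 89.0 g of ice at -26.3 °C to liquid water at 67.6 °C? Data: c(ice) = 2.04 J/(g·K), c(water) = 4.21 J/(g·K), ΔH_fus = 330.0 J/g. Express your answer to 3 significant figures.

q = 59.5 kJ

q1 (heat ice -26.3→0.0 °C): 89.0 × 2.04 × 26.3 = 4775 J
q2 (melt at 0 °C): 89.0 × 330.0 = 29370 J
q3 (heat water 0.0→67.6 °C): 89.0 × 4.21 × 67.6 = 25329 J
Total: 4775 + 29370 + 25329 = 59474 J = 59.5 kJ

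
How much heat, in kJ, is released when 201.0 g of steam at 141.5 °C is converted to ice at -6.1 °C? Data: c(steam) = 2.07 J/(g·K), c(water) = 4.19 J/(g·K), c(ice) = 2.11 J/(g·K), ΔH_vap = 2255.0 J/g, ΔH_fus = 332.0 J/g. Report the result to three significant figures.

q1 (cool steam 141.5→100 °C): 201.0 × 2.07 × 41.5 = 17267 J
q2 (condense at 100 °C): 201.0 × 2255.0 = 453255 J
q3 (cool water 100→0 °C): 201.0 × 4.19 × 100.0 = 84219 J
q4 (freeze at 0 °C): 201.0 × 332.0 = 66732 J
q5 (cool ice 0→-6.1 °C): 201.0 × 2.11 × 6.1 = 2587 J
Total: 17267 + 453255 + 84219 + 66732 + 2587 = 624060 J = 624 kJ

q = 624 kJ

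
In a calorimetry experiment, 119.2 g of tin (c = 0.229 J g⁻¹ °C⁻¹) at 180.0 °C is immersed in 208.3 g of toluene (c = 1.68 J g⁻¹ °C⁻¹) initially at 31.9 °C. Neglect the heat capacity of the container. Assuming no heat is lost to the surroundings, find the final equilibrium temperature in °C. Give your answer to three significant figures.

T_f = 42.6 °C

Heat lost by tin = heat gained by toluene.
(119.2)(0.229)(180.0 − T) = (208.3)(1.68)(T − 31.9)
27.2968 (180.0 − T) = 349.944 (T − 31.9)
4913.4 − 27.2968 T = 349.944 T − 11163
16076.4 = 377.2408 T
T = 42.62 °C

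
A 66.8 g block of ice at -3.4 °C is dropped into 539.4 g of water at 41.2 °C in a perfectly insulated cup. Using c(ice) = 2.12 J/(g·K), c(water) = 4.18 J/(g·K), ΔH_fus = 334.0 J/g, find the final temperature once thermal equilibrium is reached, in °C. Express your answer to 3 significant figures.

Heat to bring ice to 0 °C and melt it: q₁ = 66.8×2.12×3.4 + 66.8×334.0 = 22793 J
Heat the water can supply cooling to 0 °C: 539.4×4.18×41.2 = 92893.3 J > q₁, so all ice melts.
Energy balance: 539.4×4.18×(41.2 − T) = 22793 + 66.8×4.18×(T − 0)
2254.692(41.2 − T) = 22793 + 279.224 T
92893.3 − 22793 = 2533.916 T
T = 70100.3 / 2533.916 = 27.66 °C

T_f = 27.7 °C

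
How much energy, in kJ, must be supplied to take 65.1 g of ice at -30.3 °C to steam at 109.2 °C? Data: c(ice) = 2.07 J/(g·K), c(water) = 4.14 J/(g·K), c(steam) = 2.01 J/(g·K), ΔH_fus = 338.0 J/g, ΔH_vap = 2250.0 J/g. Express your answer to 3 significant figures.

q1 (heat ice -30.3→0.0 °C): 65.1 × 2.07 × 30.3 = 4083 J
q2 (melt at 0 °C): 65.1 × 338.0 = 22004 J
q3 (heat water 0.0→100.0 °C): 65.1 × 4.14 × 100.0 = 26951 J
q4 (vaporize at 100 °C): 65.1 × 2250.0 = 146475 J
q5 (heat steam 100.0→109.2 °C): 65.1 × 2.01 × 9.2 = 1204 J
Total: 4083 + 22004 + 26951 + 146475 + 1204 = 200717 J = 201 kJ

q = 201 kJ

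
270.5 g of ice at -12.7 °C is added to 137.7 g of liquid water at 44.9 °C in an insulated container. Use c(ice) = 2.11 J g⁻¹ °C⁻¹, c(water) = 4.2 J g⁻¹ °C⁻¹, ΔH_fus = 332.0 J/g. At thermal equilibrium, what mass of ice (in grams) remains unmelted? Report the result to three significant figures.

m_ice remaining = 214 g

Heat to warm all ice to 0 °C: 270.5×2.11×12.7 = 7248.6 J
Heat released by water cooling to 0 °C: 137.7×4.2×44.9 = 25967 J
25967 J < 7248.6 + 270.5×332.0 = 97054.6 J, so not all ice melts; final T = 0 °C.
Heat left for melting: 25967 − 7248.6 = 18718.4 J
Mass melted = 18718.4 / 332.0 = 56.38 g
Ice remaining = 270.5 − 56.38 = 214.12 g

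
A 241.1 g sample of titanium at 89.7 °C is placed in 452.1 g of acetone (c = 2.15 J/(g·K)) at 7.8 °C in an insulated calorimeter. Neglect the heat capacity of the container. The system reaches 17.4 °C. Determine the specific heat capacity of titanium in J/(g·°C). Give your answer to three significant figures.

q_gained = (452.1 × 2.15) × (17.4 − 7.8) = 9331 J
q_lost = 241.1 × c × (89.7 − 17.4) = 17431.53 c
Set equal: c = 9331 / 17431.53 = 0.535 J/(g·°C)

c = 0.535 J/(g·°C)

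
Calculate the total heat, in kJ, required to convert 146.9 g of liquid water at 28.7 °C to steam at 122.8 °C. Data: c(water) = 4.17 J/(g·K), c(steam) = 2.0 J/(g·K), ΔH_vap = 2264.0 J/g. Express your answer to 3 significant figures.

q = 383 kJ

q1 (heat water 28.7→100.0 °C): 146.9 × 4.17 × 71.3 = 43676 J
q2 (vaporize at 100 °C): 146.9 × 2264.0 = 332582 J
q3 (heat steam 100.0→122.8 °C): 146.9 × 2.0 × 22.8 = 6699 J
Total: 43676 + 332582 + 6699 = 382957 J = 383 kJ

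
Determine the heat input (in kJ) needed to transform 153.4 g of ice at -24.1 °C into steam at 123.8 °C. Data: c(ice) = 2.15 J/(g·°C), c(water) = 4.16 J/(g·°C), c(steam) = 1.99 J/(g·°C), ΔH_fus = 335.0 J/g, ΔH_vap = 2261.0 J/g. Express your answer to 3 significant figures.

q = 477 kJ

q1 (heat ice -24.1→0.0 °C): 153.4 × 2.15 × 24.1 = 7948 J
q2 (melt at 0 °C): 153.4 × 335.0 = 51389 J
q3 (heat water 0.0→100.0 °C): 153.4 × 4.16 × 100.0 = 63814 J
q4 (vaporize at 100 °C): 153.4 × 2261.0 = 346837 J
q5 (heat steam 100.0→123.8 °C): 153.4 × 1.99 × 23.8 = 7265 J
Total: 7948 + 51389 + 63814 + 346837 + 7265 = 477253 J = 477 kJ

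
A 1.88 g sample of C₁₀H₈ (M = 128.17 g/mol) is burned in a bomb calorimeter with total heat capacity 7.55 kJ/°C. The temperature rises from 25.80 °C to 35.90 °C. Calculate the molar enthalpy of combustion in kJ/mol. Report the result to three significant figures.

ΔH = -5200 kJ/mol

ΔT = 35.90 − 25.80 = 10.10 °C
q_cal = C_cal × ΔT = 7.55 × 10.10 = 76.255 kJ
n = 1.88 / 128.17 = 0.01467 mol
q_rxn = −q_cal = -76.255 kJ
ΔH = -76.255 / 0.01467 = -5198 kJ/mol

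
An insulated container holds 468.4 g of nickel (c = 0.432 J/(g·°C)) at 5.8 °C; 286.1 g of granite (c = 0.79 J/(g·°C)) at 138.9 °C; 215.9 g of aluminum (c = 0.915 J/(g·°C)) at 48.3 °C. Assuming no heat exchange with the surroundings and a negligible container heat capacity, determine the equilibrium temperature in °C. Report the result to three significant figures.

Σ mᵢcᵢ(T − Tᵢ) = 0  ⇒  T = Σ mᵢcᵢTᵢ / Σ mᵢcᵢ
Σ mᵢcᵢ = 468.4×0.432 + 286.1×0.79 + 215.9×0.915 = 625.9163
Σ mᵢcᵢTᵢ = 202.3488×5.8 + 226.019×138.9 + 197.5485×48.3 = 42109
T = 42109 / 625.9163 = 67.28 °C

T_f = 67.3 °C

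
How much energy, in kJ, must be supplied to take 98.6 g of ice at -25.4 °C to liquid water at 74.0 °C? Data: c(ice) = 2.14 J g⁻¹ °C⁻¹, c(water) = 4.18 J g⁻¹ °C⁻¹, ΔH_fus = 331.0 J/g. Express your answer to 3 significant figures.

q = 68.5 kJ

q1 (heat ice -25.4→0.0 °C): 98.6 × 2.14 × 25.4 = 5360 J
q2 (melt at 0 °C): 98.6 × 331.0 = 32637 J
q3 (heat water 0.0→74.0 °C): 98.6 × 4.18 × 74.0 = 30499 J
Total: 5360 + 32637 + 30499 = 68496 J = 68.5 kJ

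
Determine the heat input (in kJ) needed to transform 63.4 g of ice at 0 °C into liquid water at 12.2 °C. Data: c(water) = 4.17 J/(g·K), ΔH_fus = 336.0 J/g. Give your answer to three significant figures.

q = 24.5 kJ

q1 (melt at 0 °C): 63.4 × 336.0 = 21302 J
q2 (heat water 0.0→12.2 °C): 63.4 × 4.17 × 12.2 = 3225 J
Total: 21302 + 3225 = 24527 J = 24.5 kJ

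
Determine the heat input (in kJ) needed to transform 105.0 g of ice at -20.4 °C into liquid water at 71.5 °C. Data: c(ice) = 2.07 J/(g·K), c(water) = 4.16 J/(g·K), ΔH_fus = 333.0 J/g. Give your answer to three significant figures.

q = 70.6 kJ

q1 (heat ice -20.4→0.0 °C): 105.0 × 2.07 × 20.4 = 4434 J
q2 (melt at 0 °C): 105.0 × 333.0 = 34965 J
q3 (heat water 0.0→71.5 °C): 105.0 × 4.16 × 71.5 = 31231 J
Total: 4434 + 34965 + 31231 = 70630 J = 70.6 kJ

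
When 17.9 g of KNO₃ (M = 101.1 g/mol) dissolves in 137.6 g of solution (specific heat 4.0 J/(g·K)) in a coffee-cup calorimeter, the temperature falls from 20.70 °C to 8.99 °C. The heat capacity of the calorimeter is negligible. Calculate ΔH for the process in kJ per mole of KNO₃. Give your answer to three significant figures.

ΔH = 36.4 kJ/mol

|ΔT| = |8.99 − 20.70| = 11.71 °C
|q_surr| = (137.6 × 4.0) × 11.71 = 550.4 × 11.71 = 6445 J
n(KNO₃) = 17.9 / 101.1 = 0.1771 mol
Temperature fell, so q_rxn = +|q_surr| = 6.445 kJ
ΔH = q_rxn / n = 36.39 kJ/mol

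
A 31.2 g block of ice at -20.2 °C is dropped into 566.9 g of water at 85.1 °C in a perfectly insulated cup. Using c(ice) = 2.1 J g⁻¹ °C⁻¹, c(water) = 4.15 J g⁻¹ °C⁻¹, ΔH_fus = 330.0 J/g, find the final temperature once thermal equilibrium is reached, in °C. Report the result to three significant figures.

T_f = 76.0 °C

Heat to bring ice to 0 °C and melt it: q₁ = 31.2×2.1×20.2 + 31.2×330.0 = 11620 J
Heat the water can supply cooling to 0 °C: 566.9×4.15×85.1 = 200209 J > q₁, so all ice melts.
Energy balance: 566.9×4.15×(85.1 − T) = 11620 + 31.2×4.15×(T − 0)
2352.635(85.1 − T) = 11620 + 129.48 T
200209 − 11620 = 2482.115 T
T = 188589 / 2482.115 = 75.98 °C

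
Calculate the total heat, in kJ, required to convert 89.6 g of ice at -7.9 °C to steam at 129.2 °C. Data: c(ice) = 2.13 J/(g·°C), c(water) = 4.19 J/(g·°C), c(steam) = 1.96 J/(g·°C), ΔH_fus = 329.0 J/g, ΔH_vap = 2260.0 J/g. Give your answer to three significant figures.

q = 276 kJ

q1 (heat ice -7.9→0.0 °C): 89.6 × 2.13 × 7.9 = 1508 J
q2 (melt at 0 °C): 89.6 × 329.0 = 29478 J
q3 (heat water 0.0→100.0 °C): 89.6 × 4.19 × 100.0 = 37542 J
q4 (vaporize at 100 °C): 89.6 × 2260.0 = 202496 J
q5 (heat steam 100.0→129.2 °C): 89.6 × 1.96 × 29.2 = 5128 J
Total: 1508 + 29478 + 37542 + 202496 + 5128 = 276152 J = 276 kJ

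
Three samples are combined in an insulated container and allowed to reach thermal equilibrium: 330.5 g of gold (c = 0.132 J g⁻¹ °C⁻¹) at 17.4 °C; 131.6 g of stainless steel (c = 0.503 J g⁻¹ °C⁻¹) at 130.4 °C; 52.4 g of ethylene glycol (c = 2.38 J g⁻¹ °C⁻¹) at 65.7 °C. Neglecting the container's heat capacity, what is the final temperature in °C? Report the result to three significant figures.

Σ mᵢcᵢ(T − Tᵢ) = 0  ⇒  T = Σ mᵢcᵢTᵢ / Σ mᵢcᵢ
Σ mᵢcᵢ = 330.5×0.132 + 131.6×0.503 + 52.4×2.38 = 234.5328
Σ mᵢcᵢTᵢ = 43.626×17.4 + 66.1948×130.4 + 124.712×65.7 = 17584
T = 17584 / 234.5328 = 74.97 °C

T_f = 75.0 °C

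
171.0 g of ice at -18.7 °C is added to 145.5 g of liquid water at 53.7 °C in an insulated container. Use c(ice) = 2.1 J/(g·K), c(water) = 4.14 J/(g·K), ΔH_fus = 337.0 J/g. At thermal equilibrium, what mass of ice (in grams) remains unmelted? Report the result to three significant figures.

m_ice remaining = 94.9 g

Heat to warm all ice to 0 °C: 171.0×2.1×18.7 = 6715.2 J
Heat released by water cooling to 0 °C: 145.5×4.14×53.7 = 32347 J
32347 J < 6715.2 + 171.0×337.0 = 64342.2 J, so not all ice melts; final T = 0 °C.
Heat left for melting: 32347 − 6715.2 = 25631.8 J
Mass melted = 25631.8 / 337.0 = 76.06 g
Ice remaining = 171.0 − 76.06 = 94.94 g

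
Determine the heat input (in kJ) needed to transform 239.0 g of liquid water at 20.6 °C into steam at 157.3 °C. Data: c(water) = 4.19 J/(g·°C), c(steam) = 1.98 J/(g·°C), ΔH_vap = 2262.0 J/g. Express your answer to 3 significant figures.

q = 647 kJ

q1 (heat water 20.6→100.0 °C): 239.0 × 4.19 × 79.4 = 79512 J
q2 (vaporize at 100 °C): 239.0 × 2262.0 = 540618 J
q3 (heat steam 100.0→157.3 °C): 239.0 × 1.98 × 57.3 = 27116 J
Total: 79512 + 540618 + 27116 = 647246 J = 647 kJ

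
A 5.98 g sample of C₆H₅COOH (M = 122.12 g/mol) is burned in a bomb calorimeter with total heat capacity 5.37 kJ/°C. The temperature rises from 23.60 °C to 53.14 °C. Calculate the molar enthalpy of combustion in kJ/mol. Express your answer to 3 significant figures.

ΔT = 53.14 − 23.60 = 29.54 °C
q_cal = C_cal × ΔT = 5.37 × 29.54 = 158.6298 kJ
n = 5.98 / 122.12 = 0.04897 mol
q_rxn = −q_cal = -158.6298 kJ
ΔH = -158.6298 / 0.04897 = -3239 kJ/mol

ΔH = -3240 kJ/mol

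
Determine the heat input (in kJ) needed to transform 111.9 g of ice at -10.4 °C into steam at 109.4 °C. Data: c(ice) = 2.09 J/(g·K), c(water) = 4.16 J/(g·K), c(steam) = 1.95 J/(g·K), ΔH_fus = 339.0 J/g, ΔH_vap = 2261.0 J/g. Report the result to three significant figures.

q = 342 kJ

q1 (heat ice -10.4→0.0 °C): 111.9 × 2.09 × 10.4 = 2432 J
q2 (melt at 0 °C): 111.9 × 339.0 = 37934 J
q3 (heat water 0.0→100.0 °C): 111.9 × 4.16 × 100.0 = 46550 J
q4 (vaporize at 100 °C): 111.9 × 2261.0 = 253006 J
q5 (heat steam 100.0→109.4 °C): 111.9 × 1.95 × 9.4 = 2051 J
Total: 2432 + 37934 + 46550 + 253006 + 2051 = 341973 J = 342 kJ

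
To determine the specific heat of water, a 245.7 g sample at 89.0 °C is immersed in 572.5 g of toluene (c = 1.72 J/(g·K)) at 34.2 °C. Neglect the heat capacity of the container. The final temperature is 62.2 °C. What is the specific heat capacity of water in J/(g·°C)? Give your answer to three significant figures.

q_gained = (572.5 × 1.72) × (62.2 − 34.2) = 27570 J
q_lost = 245.7 × c × (89.0 − 62.2) = 6584.76 c
Set equal: c = 27570 / 6584.76 = 4.19 J/(g·°C)

c = 4.19 J/(g·°C)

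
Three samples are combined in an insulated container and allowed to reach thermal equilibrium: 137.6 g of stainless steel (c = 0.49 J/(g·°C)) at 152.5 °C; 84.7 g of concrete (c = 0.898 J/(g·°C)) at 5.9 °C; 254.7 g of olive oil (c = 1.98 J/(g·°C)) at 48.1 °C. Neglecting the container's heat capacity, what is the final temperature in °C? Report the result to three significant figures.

T_f = 54.0 °C

Σ mᵢcᵢ(T − Tᵢ) = 0  ⇒  T = Σ mᵢcᵢTᵢ / Σ mᵢcᵢ
Σ mᵢcᵢ = 137.6×0.49 + 84.7×0.898 + 254.7×1.98 = 647.7906
Σ mᵢcᵢTᵢ = 67.424×152.5 + 76.0606×5.9 + 504.306×48.1 = 34988
T = 34988 / 647.7906 = 54.01 °C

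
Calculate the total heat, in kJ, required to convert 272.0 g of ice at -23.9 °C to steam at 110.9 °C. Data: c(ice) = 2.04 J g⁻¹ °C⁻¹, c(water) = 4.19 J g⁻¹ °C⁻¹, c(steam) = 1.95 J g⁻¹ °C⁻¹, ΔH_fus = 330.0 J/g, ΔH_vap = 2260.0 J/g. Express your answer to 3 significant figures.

q1 (heat ice -23.9→0.0 °C): 272.0 × 2.04 × 23.9 = 13262 J
q2 (melt at 0 °C): 272.0 × 330.0 = 89760 J
q3 (heat water 0.0→100.0 °C): 272.0 × 4.19 × 100.0 = 113968 J
q4 (vaporize at 100 °C): 272.0 × 2260.0 = 614720 J
q5 (heat steam 100.0→110.9 °C): 272.0 × 1.95 × 10.9 = 5781 J
Total: 13262 + 89760 + 113968 + 614720 + 5781 = 837491 J = 837 kJ

q = 837 kJ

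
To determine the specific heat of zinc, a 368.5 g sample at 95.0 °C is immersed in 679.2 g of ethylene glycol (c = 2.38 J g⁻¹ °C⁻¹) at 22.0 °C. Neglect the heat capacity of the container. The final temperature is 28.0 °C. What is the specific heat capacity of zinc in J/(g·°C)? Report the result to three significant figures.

q_gained = (679.2 × 2.38) × (28.0 − 22.0) = 9699 J
q_lost = 368.5 × c × (95.0 − 28.0) = 24689.5 c
Set equal: c = 9699 / 24689.5 = 0.393 J/(g·°C)

c = 0.393 J/(g·°C)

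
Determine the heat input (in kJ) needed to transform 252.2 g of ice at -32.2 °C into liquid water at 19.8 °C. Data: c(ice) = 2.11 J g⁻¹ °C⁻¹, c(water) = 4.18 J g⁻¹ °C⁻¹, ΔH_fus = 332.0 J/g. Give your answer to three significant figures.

q1 (heat ice -32.2→0.0 °C): 252.2 × 2.11 × 32.2 = 17135 J
q2 (melt at 0 °C): 252.2 × 332.0 = 83730 J
q3 (heat water 0.0→19.8 °C): 252.2 × 4.18 × 19.8 = 20873 J
Total: 17135 + 83730 + 20873 = 121738 J = 122 kJ

q = 122 kJ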